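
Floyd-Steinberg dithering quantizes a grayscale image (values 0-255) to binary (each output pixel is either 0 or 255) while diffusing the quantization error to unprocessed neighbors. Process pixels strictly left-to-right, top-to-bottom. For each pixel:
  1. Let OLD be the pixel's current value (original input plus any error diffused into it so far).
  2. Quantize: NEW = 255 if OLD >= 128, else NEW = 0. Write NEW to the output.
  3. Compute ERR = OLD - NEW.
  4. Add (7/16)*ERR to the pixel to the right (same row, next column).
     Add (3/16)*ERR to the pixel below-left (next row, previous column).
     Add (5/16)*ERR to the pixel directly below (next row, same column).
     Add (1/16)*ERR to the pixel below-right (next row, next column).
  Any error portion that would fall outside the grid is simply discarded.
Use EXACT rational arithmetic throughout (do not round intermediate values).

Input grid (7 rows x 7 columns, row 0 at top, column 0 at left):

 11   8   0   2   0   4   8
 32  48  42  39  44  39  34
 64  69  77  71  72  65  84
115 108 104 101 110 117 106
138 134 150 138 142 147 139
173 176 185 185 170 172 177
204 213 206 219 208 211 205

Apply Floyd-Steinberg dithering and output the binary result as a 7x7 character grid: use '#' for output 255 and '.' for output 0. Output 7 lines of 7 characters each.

Answer: .......
.......
.#.#.#.
.#..#.#
#.##.#.
##.##.#
#######

Derivation:
(0,0): OLD=11 → NEW=0, ERR=11
(0,1): OLD=205/16 → NEW=0, ERR=205/16
(0,2): OLD=1435/256 → NEW=0, ERR=1435/256
(0,3): OLD=18237/4096 → NEW=0, ERR=18237/4096
(0,4): OLD=127659/65536 → NEW=0, ERR=127659/65536
(0,5): OLD=5087917/1048576 → NEW=0, ERR=5087917/1048576
(0,6): OLD=169833147/16777216 → NEW=0, ERR=169833147/16777216
(1,0): OLD=9687/256 → NEW=0, ERR=9687/256
(1,1): OLD=143969/2048 → NEW=0, ERR=143969/2048
(1,2): OLD=4990069/65536 → NEW=0, ERR=4990069/65536
(1,3): OLD=19508561/262144 → NEW=0, ERR=19508561/262144
(1,4): OLD=1314582355/16777216 → NEW=0, ERR=1314582355/16777216
(1,5): OLD=10310136387/134217728 → NEW=0, ERR=10310136387/134217728
(1,6): OLD=152629977997/2147483648 → NEW=0, ERR=152629977997/2147483648
(2,0): OLD=2916539/32768 → NEW=0, ERR=2916539/32768
(2,1): OLD=153668409/1048576 → NEW=255, ERR=-113718471/1048576
(2,2): OLD=1202836715/16777216 → NEW=0, ERR=1202836715/16777216
(2,3): OLD=19471359315/134217728 → NEW=255, ERR=-14754161325/134217728
(2,4): OLD=72420889987/1073741824 → NEW=0, ERR=72420889987/1073741824
(2,5): OLD=4698242840129/34359738368 → NEW=255, ERR=-4063490443711/34359738368
(2,6): OLD=32584848415447/549755813888 → NEW=0, ERR=32584848415447/549755813888
(3,0): OLD=2054870667/16777216 → NEW=0, ERR=2054870667/16777216
(3,1): OLD=19689712175/134217728 → NEW=255, ERR=-14535808465/134217728
(3,2): OLD=55441330237/1073741824 → NEW=0, ERR=55441330237/1073741824
(3,3): OLD=456833466491/4294967296 → NEW=0, ERR=456833466491/4294967296
(3,4): OLD=81675619418763/549755813888 → NEW=255, ERR=-58512113122677/549755813888
(3,5): OLD=214656448581201/4398046511104 → NEW=0, ERR=214656448581201/4398046511104
(3,6): OLD=9744949182723663/70368744177664 → NEW=255, ERR=-8199080582580657/70368744177664
(4,0): OLD=334940144709/2147483648 → NEW=255, ERR=-212668185531/2147483648
(4,1): OLD=2548334392193/34359738368 → NEW=0, ERR=2548334392193/34359738368
(4,2): OLD=116415161895215/549755813888 → NEW=255, ERR=-23772570646225/549755813888
(4,3): OLD=596337941404341/4398046511104 → NEW=255, ERR=-525163918927179/4398046511104
(4,4): OLD=2543748265630671/35184372088832 → NEW=0, ERR=2543748265630671/35184372088832
(4,5): OLD=186205485683746575/1125899906842624 → NEW=255, ERR=-100898990561122545/1125899906842624
(4,6): OLD=1196734063120472857/18014398509481984 → NEW=0, ERR=1196734063120472857/18014398509481984
(5,0): OLD=85739304136723/549755813888 → NEW=255, ERR=-54448428404717/549755813888
(5,1): OLD=622539678508209/4398046511104 → NEW=255, ERR=-498962181823311/4398046511104
(5,2): OLD=3662637309837415/35184372088832 → NEW=0, ERR=3662637309837415/35184372088832
(5,3): OLD=57443723035125539/281474976710656 → NEW=255, ERR=-14332396026091741/281474976710656
(5,4): OLD=2631001445453550433/18014398509481984 → NEW=255, ERR=-1962670174464355487/18014398509481984
(5,5): OLD=16328807766659225041/144115188075855872 → NEW=0, ERR=16328807766659225041/144115188075855872
(5,6): OLD=557390158730433633311/2305843009213693952 → NEW=255, ERR=-30599808619058324449/2305843009213693952
(6,0): OLD=10680400130584843/70368744177664 → NEW=255, ERR=-7263629634719477/70368744177664
(6,1): OLD=164060723191798407/1125899906842624 → NEW=255, ERR=-123043753053070713/1125899906842624
(6,2): OLD=3135958720295911605/18014398509481984 → NEW=255, ERR=-1457712899621994315/18014398509481984
(6,3): OLD=22159677565382622315/144115188075855872 → NEW=255, ERR=-14589695393960625045/144115188075855872
(6,4): OLD=42578613464346056369/288230376151711744 → NEW=255, ERR=-30920132454340438351/288230376151711744
(6,5): OLD=7016281994806491761893/36893488147419103232 → NEW=255, ERR=-2391557482785379562267/36893488147419103232
(6,6): OLD=106001928842777097319667/590295810358705651712 → NEW=255, ERR=-44523502798692843866893/590295810358705651712
Row 0: .......
Row 1: .......
Row 2: .#.#.#.
Row 3: .#..#.#
Row 4: #.##.#.
Row 5: ##.##.#
Row 6: #######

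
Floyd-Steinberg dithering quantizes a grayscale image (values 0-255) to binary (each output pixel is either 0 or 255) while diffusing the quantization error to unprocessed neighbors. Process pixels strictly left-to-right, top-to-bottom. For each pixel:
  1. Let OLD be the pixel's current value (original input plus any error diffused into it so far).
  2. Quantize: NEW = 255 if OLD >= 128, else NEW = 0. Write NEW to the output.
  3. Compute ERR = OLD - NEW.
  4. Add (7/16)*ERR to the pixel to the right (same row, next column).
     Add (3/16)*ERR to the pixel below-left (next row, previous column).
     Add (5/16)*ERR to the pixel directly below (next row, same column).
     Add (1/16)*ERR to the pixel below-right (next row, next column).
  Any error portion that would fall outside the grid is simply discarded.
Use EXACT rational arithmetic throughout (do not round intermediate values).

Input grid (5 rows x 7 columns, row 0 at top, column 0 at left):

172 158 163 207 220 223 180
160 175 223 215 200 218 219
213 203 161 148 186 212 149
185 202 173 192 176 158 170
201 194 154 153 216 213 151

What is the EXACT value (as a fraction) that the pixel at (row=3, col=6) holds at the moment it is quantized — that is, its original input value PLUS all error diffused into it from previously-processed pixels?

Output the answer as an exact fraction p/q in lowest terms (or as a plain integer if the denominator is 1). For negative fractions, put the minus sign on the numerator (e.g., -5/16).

Answer: 12285381852789161/70368744177664

Derivation:
(0,0): OLD=172 → NEW=255, ERR=-83
(0,1): OLD=1947/16 → NEW=0, ERR=1947/16
(0,2): OLD=55357/256 → NEW=255, ERR=-9923/256
(0,3): OLD=778411/4096 → NEW=255, ERR=-266069/4096
(0,4): OLD=12555437/65536 → NEW=255, ERR=-4156243/65536
(0,5): OLD=204738747/1048576 → NEW=255, ERR=-62648133/1048576
(0,6): OLD=2581361949/16777216 → NEW=255, ERR=-1696828131/16777216
(1,0): OLD=40161/256 → NEW=255, ERR=-25119/256
(1,1): OLD=322855/2048 → NEW=255, ERR=-199385/2048
(1,2): OLD=10729523/65536 → NEW=255, ERR=-5982157/65536
(1,3): OLD=36818551/262144 → NEW=255, ERR=-30028169/262144
(1,4): OLD=1926096965/16777216 → NEW=0, ERR=1926096965/16777216
(1,5): OLD=30417637461/134217728 → NEW=255, ERR=-3807883179/134217728
(1,6): OLD=367751650395/2147483648 → NEW=255, ERR=-179856679845/2147483648
(2,0): OLD=5376669/32768 → NEW=255, ERR=-2979171/32768
(2,1): OLD=114873999/1048576 → NEW=0, ERR=114873999/1048576
(2,2): OLD=2564254061/16777216 → NEW=255, ERR=-1713936019/16777216
(2,3): OLD=11184369989/134217728 → NEW=0, ERR=11184369989/134217728
(2,4): OLD=263984177493/1073741824 → NEW=255, ERR=-9819987627/1073741824
(2,5): OLD=6549124424903/34359738368 → NEW=255, ERR=-2212608858937/34359738368
(2,6): OLD=51062001775329/549755813888 → NEW=0, ERR=51062001775329/549755813888
(3,0): OLD=2971739597/16777216 → NEW=255, ERR=-1306450483/16777216
(3,1): OLD=23800792521/134217728 → NEW=255, ERR=-10424728119/134217728
(3,2): OLD=139120557675/1073741824 → NEW=255, ERR=-134683607445/1073741824
(3,3): OLD=665993140669/4294967296 → NEW=255, ERR=-429223519811/4294967296
(3,4): OLD=67374680254925/549755813888 → NEW=0, ERR=67374680254925/549755813888
(3,5): OLD=916277461119671/4398046511104 → NEW=255, ERR=-205224399211849/4398046511104
(3,6): OLD=12285381852789161/70368744177664 → NEW=255, ERR=-5658647912515159/70368744177664
Target (3,6): original=170, with diffused error = 12285381852789161/70368744177664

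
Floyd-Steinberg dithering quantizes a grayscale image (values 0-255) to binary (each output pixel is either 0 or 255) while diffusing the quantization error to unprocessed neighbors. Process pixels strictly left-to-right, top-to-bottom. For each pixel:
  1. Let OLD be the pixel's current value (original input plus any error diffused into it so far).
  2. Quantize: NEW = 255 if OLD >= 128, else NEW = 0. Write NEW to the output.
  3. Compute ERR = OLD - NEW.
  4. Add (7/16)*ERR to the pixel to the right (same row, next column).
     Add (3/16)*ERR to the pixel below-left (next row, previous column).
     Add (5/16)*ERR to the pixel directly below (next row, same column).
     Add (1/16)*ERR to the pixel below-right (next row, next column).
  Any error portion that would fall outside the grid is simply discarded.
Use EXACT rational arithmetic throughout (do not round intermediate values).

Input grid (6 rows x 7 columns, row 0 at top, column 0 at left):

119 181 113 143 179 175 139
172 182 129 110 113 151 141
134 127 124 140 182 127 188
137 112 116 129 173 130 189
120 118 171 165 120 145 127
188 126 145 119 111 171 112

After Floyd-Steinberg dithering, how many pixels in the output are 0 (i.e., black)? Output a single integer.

(0,0): OLD=119 → NEW=0, ERR=119
(0,1): OLD=3729/16 → NEW=255, ERR=-351/16
(0,2): OLD=26471/256 → NEW=0, ERR=26471/256
(0,3): OLD=771025/4096 → NEW=255, ERR=-273455/4096
(0,4): OLD=9816759/65536 → NEW=255, ERR=-6894921/65536
(0,5): OLD=135236353/1048576 → NEW=255, ERR=-132150527/1048576
(0,6): OLD=1406979335/16777216 → NEW=0, ERR=1406979335/16777216
(1,0): OLD=52499/256 → NEW=255, ERR=-12781/256
(1,1): OLD=368901/2048 → NEW=255, ERR=-153339/2048
(1,2): OLD=7514857/65536 → NEW=0, ERR=7514857/65536
(1,3): OLD=33040693/262144 → NEW=0, ERR=33040693/262144
(1,4): OLD=1802915071/16777216 → NEW=0, ERR=1802915071/16777216
(1,5): OLD=22518977711/134217728 → NEW=255, ERR=-11706542929/134217728
(1,6): OLD=260213299809/2147483648 → NEW=0, ERR=260213299809/2147483648
(2,0): OLD=3419655/32768 → NEW=0, ERR=3419655/32768
(2,1): OLD=175782717/1048576 → NEW=255, ERR=-91604163/1048576
(2,2): OLD=2358312951/16777216 → NEW=255, ERR=-1919877129/16777216
(2,3): OLD=21023697151/134217728 → NEW=255, ERR=-13201823489/134217728
(2,4): OLD=176171534191/1073741824 → NEW=255, ERR=-97632630929/1073741824
(2,5): OLD=3071719533925/34359738368 → NEW=0, ERR=3071719533925/34359738368
(2,6): OLD=142676318743315/549755813888 → NEW=255, ERR=2488586201875/549755813888
(3,0): OLD=2570810903/16777216 → NEW=255, ERR=-1707379177/16777216
(3,1): OLD=3388007883/134217728 → NEW=0, ERR=3388007883/134217728
(3,2): OLD=72349134929/1073741824 → NEW=0, ERR=72349134929/1073741824
(3,3): OLD=444701025159/4294967296 → NEW=0, ERR=444701025159/4294967296
(3,4): OLD=110225284051479/549755813888 → NEW=255, ERR=-29962448489961/549755813888
(3,5): OLD=568485183870645/4398046511104 → NEW=255, ERR=-553016676460875/4398046511104
(3,6): OLD=9921299462769771/70368744177664 → NEW=255, ERR=-8022730302534549/70368744177664
(4,0): OLD=199566894329/2147483648 → NEW=0, ERR=199566894329/2147483648
(4,1): OLD=5938008293285/34359738368 → NEW=255, ERR=-2823724990555/34359738368
(4,2): OLD=97358185451467/549755813888 → NEW=255, ERR=-42829547089973/549755813888
(4,3): OLD=691656293375017/4398046511104 → NEW=255, ERR=-429845566956503/4398046511104
(4,4): OLD=1516578106702955/35184372088832 → NEW=0, ERR=1516578106702955/35184372088832
(4,5): OLD=112342861554833195/1125899906842624 → NEW=0, ERR=112342861554833195/1125899906842624
(4,6): OLD=2290837948211296413/18014398509481984 → NEW=0, ERR=2290837948211296413/18014398509481984
(5,0): OLD=110848269585599/549755813888 → NEW=255, ERR=-29339462955841/549755813888
(5,1): OLD=299816982270613/4398046511104 → NEW=0, ERR=299816982270613/4398046511104
(5,2): OLD=4469015699198051/35184372088832 → NEW=0, ERR=4469015699198051/35184372088832
(5,3): OLD=41444487489806479/281474976710656 → NEW=255, ERR=-30331631571410801/281474976710656
(5,4): OLD=1619953167149105413/18014398509481984 → NEW=0, ERR=1619953167149105413/18014398509481984
(5,5): OLD=38631748625819451957/144115188075855872 → NEW=255, ERR=1882375666476204597/144115188075855872
(5,6): OLD=377444450904737660283/2305843009213693952 → NEW=255, ERR=-210545516444754297477/2305843009213693952
Output grid:
  Row 0: .#.###.  (3 black, running=3)
  Row 1: ##...#.  (4 black, running=7)
  Row 2: .####.#  (2 black, running=9)
  Row 3: #...###  (3 black, running=12)
  Row 4: .###...  (4 black, running=16)
  Row 5: #..#.##  (3 black, running=19)

Answer: 19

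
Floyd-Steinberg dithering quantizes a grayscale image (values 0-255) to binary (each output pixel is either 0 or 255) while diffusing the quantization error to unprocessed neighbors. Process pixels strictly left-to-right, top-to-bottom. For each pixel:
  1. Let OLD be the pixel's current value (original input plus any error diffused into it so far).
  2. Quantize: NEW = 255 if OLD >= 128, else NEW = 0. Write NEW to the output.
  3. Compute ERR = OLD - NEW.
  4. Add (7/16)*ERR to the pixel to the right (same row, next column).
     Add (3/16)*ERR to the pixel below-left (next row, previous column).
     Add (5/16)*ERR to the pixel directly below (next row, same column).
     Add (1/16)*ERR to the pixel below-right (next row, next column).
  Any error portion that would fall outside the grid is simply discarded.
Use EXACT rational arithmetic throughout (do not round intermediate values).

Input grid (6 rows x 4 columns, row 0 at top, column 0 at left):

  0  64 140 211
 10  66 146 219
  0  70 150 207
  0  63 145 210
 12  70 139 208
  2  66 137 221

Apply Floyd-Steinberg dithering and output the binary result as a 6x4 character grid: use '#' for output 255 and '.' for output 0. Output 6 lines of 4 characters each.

(0,0): OLD=0 → NEW=0, ERR=0
(0,1): OLD=64 → NEW=0, ERR=64
(0,2): OLD=168 → NEW=255, ERR=-87
(0,3): OLD=2767/16 → NEW=255, ERR=-1313/16
(1,0): OLD=22 → NEW=0, ERR=22
(1,1): OLD=1269/16 → NEW=0, ERR=1269/16
(1,2): OLD=1137/8 → NEW=255, ERR=-903/8
(1,3): OLD=35465/256 → NEW=255, ERR=-29815/256
(2,0): OLD=5567/256 → NEW=0, ERR=5567/256
(2,1): OLD=346153/4096 → NEW=0, ERR=346153/4096
(2,2): OLD=8835535/65536 → NEW=255, ERR=-7876145/65536
(2,3): OLD=116361641/1048576 → NEW=0, ERR=116361641/1048576
(3,0): OLD=1483819/65536 → NEW=0, ERR=1483819/65536
(3,1): OLD=40967989/524288 → NEW=0, ERR=40967989/524288
(3,2): OLD=2813856657/16777216 → NEW=255, ERR=-1464333423/16777216
(3,3): OLD=53413749959/268435456 → NEW=255, ERR=-15037291321/268435456
(4,0): OLD=282920023/8388608 → NEW=0, ERR=282920023/8388608
(4,1): OLD=25293097877/268435456 → NEW=0, ERR=25293097877/268435456
(4,2): OLD=79096150231/536870912 → NEW=255, ERR=-57805932329/536870912
(4,3): OLD=1184833286087/8589934592 → NEW=255, ERR=-1005600034873/8589934592
(5,0): OLD=129736431903/4294967296 → NEW=0, ERR=129736431903/4294967296
(5,1): OLD=6224600993937/68719476736 → NEW=0, ERR=6224600993937/68719476736
(5,2): OLD=139550135491871/1099511627776 → NEW=0, ERR=139550135491871/1099511627776
(5,3): OLD=4102753492530521/17592186044416 → NEW=255, ERR=-383253948795559/17592186044416
Row 0: ..##
Row 1: ..##
Row 2: ..#.
Row 3: ..##
Row 4: ..##
Row 5: ...#

Answer: ..##
..##
..#.
..##
..##
...#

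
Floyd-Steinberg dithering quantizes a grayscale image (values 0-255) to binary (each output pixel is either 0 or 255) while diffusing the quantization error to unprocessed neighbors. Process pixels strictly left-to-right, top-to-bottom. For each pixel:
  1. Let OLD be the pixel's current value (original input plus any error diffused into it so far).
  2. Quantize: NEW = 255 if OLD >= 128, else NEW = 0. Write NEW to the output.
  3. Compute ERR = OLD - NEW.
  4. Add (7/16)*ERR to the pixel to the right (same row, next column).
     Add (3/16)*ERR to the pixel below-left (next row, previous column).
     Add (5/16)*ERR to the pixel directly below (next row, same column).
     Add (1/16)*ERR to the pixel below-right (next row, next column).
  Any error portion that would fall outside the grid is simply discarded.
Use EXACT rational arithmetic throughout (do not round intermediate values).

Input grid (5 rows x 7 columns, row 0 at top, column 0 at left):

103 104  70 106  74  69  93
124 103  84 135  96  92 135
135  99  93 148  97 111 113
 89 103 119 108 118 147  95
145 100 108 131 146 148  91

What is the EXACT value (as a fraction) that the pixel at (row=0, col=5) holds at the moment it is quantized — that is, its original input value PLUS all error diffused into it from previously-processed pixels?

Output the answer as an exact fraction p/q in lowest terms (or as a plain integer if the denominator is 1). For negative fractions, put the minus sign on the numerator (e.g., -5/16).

Answer: 129650881/1048576

Derivation:
(0,0): OLD=103 → NEW=0, ERR=103
(0,1): OLD=2385/16 → NEW=255, ERR=-1695/16
(0,2): OLD=6055/256 → NEW=0, ERR=6055/256
(0,3): OLD=476561/4096 → NEW=0, ERR=476561/4096
(0,4): OLD=8185591/65536 → NEW=0, ERR=8185591/65536
(0,5): OLD=129650881/1048576 → NEW=0, ERR=129650881/1048576
Target (0,5): original=69, with diffused error = 129650881/1048576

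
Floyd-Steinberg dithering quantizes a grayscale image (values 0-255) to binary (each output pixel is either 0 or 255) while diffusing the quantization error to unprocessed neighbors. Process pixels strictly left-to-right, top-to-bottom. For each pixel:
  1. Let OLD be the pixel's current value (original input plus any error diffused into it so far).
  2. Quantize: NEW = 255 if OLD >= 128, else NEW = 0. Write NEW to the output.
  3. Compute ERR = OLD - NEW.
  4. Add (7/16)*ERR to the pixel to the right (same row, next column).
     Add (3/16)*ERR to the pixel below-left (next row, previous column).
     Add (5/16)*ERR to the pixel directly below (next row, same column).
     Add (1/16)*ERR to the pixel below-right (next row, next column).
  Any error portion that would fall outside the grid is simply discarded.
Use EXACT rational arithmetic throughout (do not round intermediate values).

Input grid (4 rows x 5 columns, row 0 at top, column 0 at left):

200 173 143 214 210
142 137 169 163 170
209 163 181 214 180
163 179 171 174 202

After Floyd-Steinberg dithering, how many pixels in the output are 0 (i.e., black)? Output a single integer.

Answer: 5

Derivation:
(0,0): OLD=200 → NEW=255, ERR=-55
(0,1): OLD=2383/16 → NEW=255, ERR=-1697/16
(0,2): OLD=24729/256 → NEW=0, ERR=24729/256
(0,3): OLD=1049647/4096 → NEW=255, ERR=5167/4096
(0,4): OLD=13798729/65536 → NEW=255, ERR=-2912951/65536
(1,0): OLD=26861/256 → NEW=0, ERR=26861/256
(1,1): OLD=336763/2048 → NEW=255, ERR=-185477/2048
(1,2): OLD=10038295/65536 → NEW=255, ERR=-6673385/65536
(1,3): OLD=30552331/262144 → NEW=0, ERR=30552331/262144
(1,4): OLD=868969665/4194304 → NEW=255, ERR=-200577855/4194304
(2,0): OLD=7366521/32768 → NEW=255, ERR=-989319/32768
(2,1): OLD=114247363/1048576 → NEW=0, ERR=114247363/1048576
(2,2): OLD=3574200585/16777216 → NEW=255, ERR=-703989495/16777216
(2,3): OLD=58178686219/268435456 → NEW=255, ERR=-10272355061/268435456
(2,4): OLD=668288301197/4294967296 → NEW=255, ERR=-426928359283/4294967296
(3,0): OLD=2919137257/16777216 → NEW=255, ERR=-1359052823/16777216
(3,1): OLD=22528933045/134217728 → NEW=255, ERR=-11696587595/134217728
(3,2): OLD=512798281431/4294967296 → NEW=0, ERR=512798281431/4294967296
(3,3): OLD=1657997766079/8589934592 → NEW=255, ERR=-532435554881/8589934592
(3,4): OLD=19437620762395/137438953472 → NEW=255, ERR=-15609312372965/137438953472
Output grid:
  Row 0: ##.##  (1 black, running=1)
  Row 1: .##.#  (2 black, running=3)
  Row 2: #.###  (1 black, running=4)
  Row 3: ##.##  (1 black, running=5)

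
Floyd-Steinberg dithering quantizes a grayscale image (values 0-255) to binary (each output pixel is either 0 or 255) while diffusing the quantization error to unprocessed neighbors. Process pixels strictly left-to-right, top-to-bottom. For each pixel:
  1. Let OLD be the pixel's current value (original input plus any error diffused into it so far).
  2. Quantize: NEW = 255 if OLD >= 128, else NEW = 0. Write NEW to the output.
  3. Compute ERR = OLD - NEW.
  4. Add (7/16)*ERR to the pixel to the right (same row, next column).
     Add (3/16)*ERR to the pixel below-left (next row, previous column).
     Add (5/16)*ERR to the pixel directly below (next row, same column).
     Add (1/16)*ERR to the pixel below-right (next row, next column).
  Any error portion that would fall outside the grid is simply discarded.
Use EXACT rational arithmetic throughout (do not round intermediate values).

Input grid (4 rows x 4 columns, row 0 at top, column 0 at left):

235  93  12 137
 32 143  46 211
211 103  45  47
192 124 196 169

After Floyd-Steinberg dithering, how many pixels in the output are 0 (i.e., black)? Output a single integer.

(0,0): OLD=235 → NEW=255, ERR=-20
(0,1): OLD=337/4 → NEW=0, ERR=337/4
(0,2): OLD=3127/64 → NEW=0, ERR=3127/64
(0,3): OLD=162177/1024 → NEW=255, ERR=-98943/1024
(1,0): OLD=2659/64 → NEW=0, ERR=2659/64
(1,1): OLD=100053/512 → NEW=255, ERR=-30507/512
(1,2): OLD=366169/16384 → NEW=0, ERR=366169/16384
(1,3): OLD=50760639/262144 → NEW=255, ERR=-16086081/262144
(2,0): OLD=1743351/8192 → NEW=255, ERR=-345609/8192
(2,1): OLD=19060397/262144 → NEW=0, ERR=19060397/262144
(2,2): OLD=35947769/524288 → NEW=0, ERR=35947769/524288
(2,3): OLD=496755557/8388608 → NEW=0, ERR=496755557/8388608
(3,0): OLD=807190119/4194304 → NEW=255, ERR=-262357401/4194304
(3,1): OLD=8695623737/67108864 → NEW=255, ERR=-8417136583/67108864
(3,2): OLD=191341608583/1073741824 → NEW=255, ERR=-82462556537/1073741824
(3,3): OLD=2717704583729/17179869184 → NEW=255, ERR=-1663162058191/17179869184
Output grid:
  Row 0: #..#  (2 black, running=2)
  Row 1: .#.#  (2 black, running=4)
  Row 2: #...  (3 black, running=7)
  Row 3: ####  (0 black, running=7)

Answer: 7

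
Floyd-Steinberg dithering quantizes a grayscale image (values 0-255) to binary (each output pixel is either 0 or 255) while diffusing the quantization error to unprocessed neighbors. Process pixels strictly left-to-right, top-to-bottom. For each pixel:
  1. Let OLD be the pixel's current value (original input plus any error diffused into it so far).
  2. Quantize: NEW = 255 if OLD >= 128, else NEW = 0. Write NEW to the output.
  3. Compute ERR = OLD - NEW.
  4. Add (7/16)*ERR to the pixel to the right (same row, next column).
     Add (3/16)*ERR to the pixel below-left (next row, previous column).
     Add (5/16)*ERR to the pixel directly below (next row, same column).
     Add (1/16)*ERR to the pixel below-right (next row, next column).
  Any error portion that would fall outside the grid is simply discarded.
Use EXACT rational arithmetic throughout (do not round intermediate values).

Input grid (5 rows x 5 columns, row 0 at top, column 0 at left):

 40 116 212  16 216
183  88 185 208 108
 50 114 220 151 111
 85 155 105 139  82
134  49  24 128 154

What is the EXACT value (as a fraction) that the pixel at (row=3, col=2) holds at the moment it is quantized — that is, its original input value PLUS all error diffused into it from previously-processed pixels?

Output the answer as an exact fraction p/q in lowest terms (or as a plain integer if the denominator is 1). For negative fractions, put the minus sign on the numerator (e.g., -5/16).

(0,0): OLD=40 → NEW=0, ERR=40
(0,1): OLD=267/2 → NEW=255, ERR=-243/2
(0,2): OLD=5083/32 → NEW=255, ERR=-3077/32
(0,3): OLD=-13347/512 → NEW=0, ERR=-13347/512
(0,4): OLD=1676043/8192 → NEW=255, ERR=-412917/8192
(1,0): OLD=5527/32 → NEW=255, ERR=-2633/32
(1,1): OLD=-383/256 → NEW=0, ERR=-383/256
(1,2): OLD=1161749/8192 → NEW=255, ERR=-927211/8192
(1,3): OLD=4419569/32768 → NEW=255, ERR=-3936271/32768
(1,4): OLD=19956659/524288 → NEW=0, ERR=19956659/524288
(2,0): OLD=98331/4096 → NEW=0, ERR=98331/4096
(2,1): OLD=12801881/131072 → NEW=0, ERR=12801881/131072
(2,2): OLD=429378379/2097152 → NEW=255, ERR=-105395381/2097152
(2,3): OLD=3071458737/33554432 → NEW=0, ERR=3071458737/33554432
(2,4): OLD=83448271767/536870912 → NEW=255, ERR=-53453810793/536870912
(3,0): OLD=232396523/2097152 → NEW=0, ERR=232396523/2097152
(3,1): OLD=3793011215/16777216 → NEW=255, ERR=-485178865/16777216
(3,2): OLD=53638968917/536870912 → NEW=0, ERR=53638968917/536870912
Target (3,2): original=105, with diffused error = 53638968917/536870912

Answer: 53638968917/536870912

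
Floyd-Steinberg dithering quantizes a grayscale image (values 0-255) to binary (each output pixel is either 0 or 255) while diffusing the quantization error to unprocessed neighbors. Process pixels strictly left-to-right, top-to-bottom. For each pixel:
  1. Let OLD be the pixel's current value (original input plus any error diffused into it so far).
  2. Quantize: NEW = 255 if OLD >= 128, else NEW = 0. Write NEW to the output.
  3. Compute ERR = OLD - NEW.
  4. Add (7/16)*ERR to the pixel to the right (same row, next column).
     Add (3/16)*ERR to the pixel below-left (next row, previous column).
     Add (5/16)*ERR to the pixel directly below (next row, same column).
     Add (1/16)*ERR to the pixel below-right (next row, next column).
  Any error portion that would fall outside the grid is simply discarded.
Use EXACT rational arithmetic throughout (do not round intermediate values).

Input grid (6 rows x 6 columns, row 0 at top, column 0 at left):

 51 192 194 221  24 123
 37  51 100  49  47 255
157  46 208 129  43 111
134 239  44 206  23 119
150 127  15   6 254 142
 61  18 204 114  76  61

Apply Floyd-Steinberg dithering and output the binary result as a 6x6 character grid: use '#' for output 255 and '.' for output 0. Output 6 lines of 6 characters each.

Answer: .###..
.....#
#.##.#
.#.#..
##..##
..#...

Derivation:
(0,0): OLD=51 → NEW=0, ERR=51
(0,1): OLD=3429/16 → NEW=255, ERR=-651/16
(0,2): OLD=45107/256 → NEW=255, ERR=-20173/256
(0,3): OLD=764005/4096 → NEW=255, ERR=-280475/4096
(0,4): OLD=-390461/65536 → NEW=0, ERR=-390461/65536
(0,5): OLD=126241621/1048576 → NEW=0, ERR=126241621/1048576
(1,0): OLD=11599/256 → NEW=0, ERR=11599/256
(1,1): OLD=95273/2048 → NEW=0, ERR=95273/2048
(1,2): OLD=5265501/65536 → NEW=0, ERR=5265501/65536
(1,3): OLD=14866265/262144 → NEW=0, ERR=14866265/262144
(1,4): OLD=1480470955/16777216 → NEW=0, ERR=1480470955/16777216
(1,5): OLD=88813709629/268435456 → NEW=255, ERR=20362668349/268435456
(2,0): OLD=5894355/32768 → NEW=255, ERR=-2461485/32768
(2,1): OLD=47783233/1048576 → NEW=0, ERR=47783233/1048576
(2,2): OLD=4472558595/16777216 → NEW=255, ERR=194368515/16777216
(2,3): OLD=23267669675/134217728 → NEW=255, ERR=-10957850965/134217728
(2,4): OLD=226022417025/4294967296 → NEW=0, ERR=226022417025/4294967296
(2,5): OLD=11218032869271/68719476736 → NEW=255, ERR=-6305433698409/68719476736
(3,0): OLD=1997659043/16777216 → NEW=0, ERR=1997659043/16777216
(3,1): OLD=40642585575/134217728 → NEW=255, ERR=6417064935/134217728
(3,2): OLD=60213088293/1073741824 → NEW=0, ERR=60213088293/1073741824
(3,3): OLD=14816748116335/68719476736 → NEW=255, ERR=-2706718451345/68719476736
(3,4): OLD=-51594573937/549755813888 → NEW=0, ERR=-51594573937/549755813888
(3,5): OLD=823087429068033/8796093022208 → NEW=0, ERR=823087429068033/8796093022208
(4,0): OLD=421280103725/2147483648 → NEW=255, ERR=-126328226515/2147483648
(4,1): OLD=4609733269193/34359738368 → NEW=255, ERR=-4152000014647/34359738368
(4,2): OLD=-27201755641973/1099511627776 → NEW=0, ERR=-27201755641973/1099511627776
(4,3): OLD=-240048014366505/17592186044416 → NEW=0, ERR=-240048014366505/17592186044416
(4,4): OLD=74051657502975047/281474976710656 → NEW=255, ERR=2275538441757767/281474976710656
(4,5): OLD=787107488407944337/4503599627370496 → NEW=255, ERR=-361310416571532143/4503599627370496
(5,0): OLD=10972846482027/549755813888 → NEW=0, ERR=10972846482027/549755813888
(5,1): OLD=-340326121697253/17592186044416 → NEW=0, ERR=-340326121697253/17592186044416
(5,2): OLD=25008251947568217/140737488355328 → NEW=255, ERR=-10879807583040423/140737488355328
(5,3): OLD=341752176089278435/4503599627370496 → NEW=0, ERR=341752176089278435/4503599627370496
(5,4): OLD=863162739181958979/9007199254740992 → NEW=0, ERR=863162739181958979/9007199254740992
(5,5): OLD=11292878711321848159/144115188075855872 → NEW=0, ERR=11292878711321848159/144115188075855872
Row 0: .###..
Row 1: .....#
Row 2: #.##.#
Row 3: .#.#..
Row 4: ##..##
Row 5: ..#...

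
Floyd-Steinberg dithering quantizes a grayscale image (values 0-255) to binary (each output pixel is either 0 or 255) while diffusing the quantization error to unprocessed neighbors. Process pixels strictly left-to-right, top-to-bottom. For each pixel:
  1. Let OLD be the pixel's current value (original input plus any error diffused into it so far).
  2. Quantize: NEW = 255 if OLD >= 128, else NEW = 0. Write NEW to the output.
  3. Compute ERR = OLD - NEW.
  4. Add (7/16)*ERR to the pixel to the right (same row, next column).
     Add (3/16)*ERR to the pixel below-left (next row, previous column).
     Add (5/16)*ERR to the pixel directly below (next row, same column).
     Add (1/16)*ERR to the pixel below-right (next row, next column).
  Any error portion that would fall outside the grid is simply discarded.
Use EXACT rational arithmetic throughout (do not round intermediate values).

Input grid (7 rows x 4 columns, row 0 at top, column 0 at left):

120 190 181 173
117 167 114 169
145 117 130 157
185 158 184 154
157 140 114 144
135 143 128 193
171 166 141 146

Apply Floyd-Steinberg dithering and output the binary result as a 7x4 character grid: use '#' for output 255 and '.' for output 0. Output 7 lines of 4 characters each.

Answer: .###
#..#
#.#.
####
...#
##.#
#.#.

Derivation:
(0,0): OLD=120 → NEW=0, ERR=120
(0,1): OLD=485/2 → NEW=255, ERR=-25/2
(0,2): OLD=5617/32 → NEW=255, ERR=-2543/32
(0,3): OLD=70775/512 → NEW=255, ERR=-59785/512
(1,0): OLD=4869/32 → NEW=255, ERR=-3291/32
(1,1): OLD=28339/256 → NEW=0, ERR=28339/256
(1,2): OLD=941439/8192 → NEW=0, ERR=941439/8192
(1,3): OLD=23307433/131072 → NEW=255, ERR=-10115927/131072
(2,0): OLD=547297/4096 → NEW=255, ERR=-497183/4096
(2,1): OLD=14890923/131072 → NEW=0, ERR=14890923/131072
(2,2): OLD=54542891/262144 → NEW=255, ERR=-12303829/262144
(2,3): OLD=501345703/4194304 → NEW=0, ERR=501345703/4194304
(3,0): OLD=353096609/2097152 → NEW=255, ERR=-181677151/2097152
(3,1): OLD=4671284447/33554432 → NEW=255, ERR=-3885095713/33554432
(3,2): OLD=79558500417/536870912 → NEW=255, ERR=-57343582143/536870912
(3,3): OLD=1217107860295/8589934592 → NEW=255, ERR=-973325460665/8589934592
(4,0): OLD=58099273965/536870912 → NEW=0, ERR=58099273965/536870912
(4,1): OLD=539969003255/4294967296 → NEW=0, ERR=539969003255/4294967296
(4,2): OLD=14725559285415/137438953472 → NEW=0, ERR=14725559285415/137438953472
(4,3): OLD=327192269915585/2199023255552 → NEW=255, ERR=-233558660250175/2199023255552
(5,0): OLD=13221007327725/68719476736 → NEW=255, ERR=-4302459239955/68719476736
(5,1): OLD=399671028696651/2199023255552 → NEW=255, ERR=-161079901469109/2199023255552
(5,2): OLD=32264634444031/274877906944 → NEW=0, ERR=32264634444031/274877906944
(5,3): OLD=7665218989326077/35184372088832 → NEW=255, ERR=-1306795893326083/35184372088832
(6,0): OLD=4844894444390145/35184372088832 → NEW=255, ERR=-4127120438262015/35184372088832
(6,1): OLD=61860217578225911/562949953421312 → NEW=0, ERR=61860217578225911/562949953421312
(6,2): OLD=1929463817017194801/9007199254740992 → NEW=255, ERR=-367371992941758159/9007199254740992
(6,3): OLD=17853762306487271767/144115188075855872 → NEW=0, ERR=17853762306487271767/144115188075855872
Row 0: .###
Row 1: #..#
Row 2: #.#.
Row 3: ####
Row 4: ...#
Row 5: ##.#
Row 6: #.#.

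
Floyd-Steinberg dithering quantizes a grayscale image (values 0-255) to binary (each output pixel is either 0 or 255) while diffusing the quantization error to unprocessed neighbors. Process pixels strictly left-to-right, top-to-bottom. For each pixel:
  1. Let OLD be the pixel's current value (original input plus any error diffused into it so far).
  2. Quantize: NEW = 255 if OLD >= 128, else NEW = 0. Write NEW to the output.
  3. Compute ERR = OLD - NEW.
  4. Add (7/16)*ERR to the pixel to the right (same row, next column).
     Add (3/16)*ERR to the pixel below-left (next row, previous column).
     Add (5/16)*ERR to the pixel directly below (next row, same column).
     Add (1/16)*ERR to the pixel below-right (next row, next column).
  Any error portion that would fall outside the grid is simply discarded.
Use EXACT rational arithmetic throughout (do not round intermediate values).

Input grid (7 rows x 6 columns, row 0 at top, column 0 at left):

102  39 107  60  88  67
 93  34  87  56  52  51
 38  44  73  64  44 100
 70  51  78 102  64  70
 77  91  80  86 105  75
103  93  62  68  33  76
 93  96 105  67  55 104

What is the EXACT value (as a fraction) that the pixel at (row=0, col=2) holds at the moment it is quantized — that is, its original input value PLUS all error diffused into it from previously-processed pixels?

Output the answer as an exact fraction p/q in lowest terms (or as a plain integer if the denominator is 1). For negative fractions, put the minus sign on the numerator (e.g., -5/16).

(0,0): OLD=102 → NEW=0, ERR=102
(0,1): OLD=669/8 → NEW=0, ERR=669/8
(0,2): OLD=18379/128 → NEW=255, ERR=-14261/128
Target (0,2): original=107, with diffused error = 18379/128

Answer: 18379/128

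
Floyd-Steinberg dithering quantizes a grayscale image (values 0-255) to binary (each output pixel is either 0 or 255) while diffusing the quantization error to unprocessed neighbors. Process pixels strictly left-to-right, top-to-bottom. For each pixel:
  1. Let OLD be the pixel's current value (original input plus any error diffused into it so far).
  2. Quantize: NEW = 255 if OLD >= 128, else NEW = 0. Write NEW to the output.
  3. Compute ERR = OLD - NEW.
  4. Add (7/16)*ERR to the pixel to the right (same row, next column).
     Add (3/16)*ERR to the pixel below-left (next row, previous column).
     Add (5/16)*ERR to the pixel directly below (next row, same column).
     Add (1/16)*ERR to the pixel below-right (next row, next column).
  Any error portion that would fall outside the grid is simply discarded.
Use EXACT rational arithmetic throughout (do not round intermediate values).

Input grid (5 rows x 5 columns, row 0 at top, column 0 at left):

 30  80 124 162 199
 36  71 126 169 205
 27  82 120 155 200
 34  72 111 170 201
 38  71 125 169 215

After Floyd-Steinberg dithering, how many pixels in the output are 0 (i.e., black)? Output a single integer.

Answer: 13

Derivation:
(0,0): OLD=30 → NEW=0, ERR=30
(0,1): OLD=745/8 → NEW=0, ERR=745/8
(0,2): OLD=21087/128 → NEW=255, ERR=-11553/128
(0,3): OLD=250905/2048 → NEW=0, ERR=250905/2048
(0,4): OLD=8277167/32768 → NEW=255, ERR=-78673/32768
(1,0): OLD=8043/128 → NEW=0, ERR=8043/128
(1,1): OLD=115245/1024 → NEW=0, ERR=115245/1024
(1,2): OLD=5761393/32768 → NEW=255, ERR=-2594447/32768
(1,3): OLD=21830589/131072 → NEW=255, ERR=-11592771/131072
(1,4): OLD=363251223/2097152 → NEW=255, ERR=-171522537/2097152
(2,0): OLD=1109823/16384 → NEW=0, ERR=1109823/16384
(2,1): OLD=71244005/524288 → NEW=255, ERR=-62449435/524288
(2,2): OLD=281823343/8388608 → NEW=0, ERR=281823343/8388608
(2,3): OLD=16344375645/134217728 → NEW=0, ERR=16344375645/134217728
(2,4): OLD=477149149771/2147483648 → NEW=255, ERR=-70459180469/2147483648
(3,0): OLD=275436047/8388608 → NEW=0, ERR=275436047/8388608
(3,1): OLD=4004736675/67108864 → NEW=0, ERR=4004736675/67108864
(3,2): OLD=350028937393/2147483648 → NEW=255, ERR=-197579392847/2147483648
(3,3): OLD=703302382329/4294967296 → NEW=255, ERR=-391914278151/4294967296
(3,4): OLD=10887643092829/68719476736 → NEW=255, ERR=-6635823474851/68719476736
(4,0): OLD=63833841217/1073741824 → NEW=0, ERR=63833841217/1073741824
(4,1): OLD=3451746518657/34359738368 → NEW=0, ERR=3451746518657/34359738368
(4,2): OLD=69719833440815/549755813888 → NEW=0, ERR=69719833440815/549755813888
(4,3): OLD=1513913328856961/8796093022208 → NEW=255, ERR=-729090391806079/8796093022208
(4,4): OLD=20105359788195079/140737488355328 → NEW=255, ERR=-15782699742413561/140737488355328
Output grid:
  Row 0: ..#.#  (3 black, running=3)
  Row 1: ..###  (2 black, running=5)
  Row 2: .#..#  (3 black, running=8)
  Row 3: ..###  (2 black, running=10)
  Row 4: ...##  (3 black, running=13)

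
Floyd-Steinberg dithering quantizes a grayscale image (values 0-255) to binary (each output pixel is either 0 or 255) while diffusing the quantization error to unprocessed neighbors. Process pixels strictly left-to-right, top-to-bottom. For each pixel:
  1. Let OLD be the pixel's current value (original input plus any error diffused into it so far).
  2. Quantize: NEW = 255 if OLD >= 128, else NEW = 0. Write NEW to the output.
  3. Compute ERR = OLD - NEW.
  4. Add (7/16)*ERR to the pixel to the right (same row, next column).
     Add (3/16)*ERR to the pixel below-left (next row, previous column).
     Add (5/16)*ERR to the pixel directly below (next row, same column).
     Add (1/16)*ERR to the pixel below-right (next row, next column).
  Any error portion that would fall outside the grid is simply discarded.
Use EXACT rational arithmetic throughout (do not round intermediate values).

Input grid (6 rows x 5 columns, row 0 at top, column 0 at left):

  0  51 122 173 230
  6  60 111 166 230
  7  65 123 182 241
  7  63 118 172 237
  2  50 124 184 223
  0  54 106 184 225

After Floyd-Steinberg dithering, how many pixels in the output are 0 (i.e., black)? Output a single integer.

(0,0): OLD=0 → NEW=0, ERR=0
(0,1): OLD=51 → NEW=0, ERR=51
(0,2): OLD=2309/16 → NEW=255, ERR=-1771/16
(0,3): OLD=31891/256 → NEW=0, ERR=31891/256
(0,4): OLD=1165317/4096 → NEW=255, ERR=120837/4096
(1,0): OLD=249/16 → NEW=0, ERR=249/16
(1,1): OLD=7935/128 → NEW=0, ERR=7935/128
(1,2): OLD=532795/4096 → NEW=255, ERR=-511685/4096
(1,3): OLD=2439399/16384 → NEW=255, ERR=-1738521/16384
(1,4): OLD=52581237/262144 → NEW=255, ERR=-14265483/262144
(2,0): OLD=48101/2048 → NEW=0, ERR=48101/2048
(2,1): OLD=4731543/65536 → NEW=0, ERR=4731543/65536
(2,2): OLD=104361317/1048576 → NEW=0, ERR=104361317/1048576
(2,3): OLD=2925478655/16777216 → NEW=255, ERR=-1352711425/16777216
(2,4): OLD=48878764857/268435456 → NEW=255, ERR=-19572276423/268435456
(3,0): OLD=29230821/1048576 → NEW=0, ERR=29230821/1048576
(3,1): OLD=988907729/8388608 → NEW=0, ERR=988907729/8388608
(3,2): OLD=51022138107/268435456 → NEW=255, ERR=-17428903173/268435456
(3,3): OLD=59564350823/536870912 → NEW=0, ERR=59564350823/536870912
(3,4): OLD=2213755424235/8589934592 → NEW=255, ERR=23322103275/8589934592
(4,0): OLD=4404391483/134217728 → NEW=0, ERR=4404391483/134217728
(4,1): OLD=389831462859/4294967296 → NEW=0, ERR=389831462859/4294967296
(4,2): OLD=11791588278437/68719476736 → NEW=255, ERR=-5731878289243/68719476736
(4,3): OLD=196406107279115/1099511627776 → NEW=255, ERR=-83969357803765/1099511627776
(4,4): OLD=3472185919859917/17592186044416 → NEW=255, ERR=-1013821521466163/17592186044416
(5,0): OLD=1874197025857/68719476736 → NEW=0, ERR=1874197025857/68719476736
(5,1): OLD=44369468840595/549755813888 → NEW=0, ERR=44369468840595/549755813888
(5,2): OLD=1875282802417595/17592186044416 → NEW=0, ERR=1875282802417595/17592186044416
(5,3): OLD=13423000325234493/70368744177664 → NEW=255, ERR=-4521029440069827/70368744177664
(5,4): OLD=196029803630337391/1125899906842624 → NEW=255, ERR=-91074672614531729/1125899906842624
Output grid:
  Row 0: ..#.#  (3 black, running=3)
  Row 1: ..###  (2 black, running=5)
  Row 2: ...##  (3 black, running=8)
  Row 3: ..#.#  (3 black, running=11)
  Row 4: ..###  (2 black, running=13)
  Row 5: ...##  (3 black, running=16)

Answer: 16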